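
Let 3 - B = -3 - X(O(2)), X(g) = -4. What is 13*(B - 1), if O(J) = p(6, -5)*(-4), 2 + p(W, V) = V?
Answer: 13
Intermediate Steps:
p(W, V) = -2 + V
O(J) = 28 (O(J) = (-2 - 5)*(-4) = -7*(-4) = 28)
B = 2 (B = 3 - (-3 - 1*(-4)) = 3 - (-3 + 4) = 3 - 1*1 = 3 - 1 = 2)
13*(B - 1) = 13*(2 - 1) = 13*1 = 13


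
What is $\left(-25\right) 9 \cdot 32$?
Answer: $-7200$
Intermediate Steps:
$\left(-25\right) 9 \cdot 32 = \left(-225\right) 32 = -7200$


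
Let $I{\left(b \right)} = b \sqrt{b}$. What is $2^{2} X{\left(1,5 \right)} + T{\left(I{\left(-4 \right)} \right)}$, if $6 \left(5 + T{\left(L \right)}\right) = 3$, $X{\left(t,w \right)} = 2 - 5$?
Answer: $- \frac{33}{2} \approx -16.5$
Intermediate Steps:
$I{\left(b \right)} = b^{\frac{3}{2}}$
$X{\left(t,w \right)} = -3$ ($X{\left(t,w \right)} = 2 - 5 = -3$)
$T{\left(L \right)} = - \frac{9}{2}$ ($T{\left(L \right)} = -5 + \frac{1}{6} \cdot 3 = -5 + \frac{1}{2} = - \frac{9}{2}$)
$2^{2} X{\left(1,5 \right)} + T{\left(I{\left(-4 \right)} \right)} = 2^{2} \left(-3\right) - \frac{9}{2} = 4 \left(-3\right) - \frac{9}{2} = -12 - \frac{9}{2} = - \frac{33}{2}$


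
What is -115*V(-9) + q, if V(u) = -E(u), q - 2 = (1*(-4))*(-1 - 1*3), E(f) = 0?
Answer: 18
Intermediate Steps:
q = 18 (q = 2 + (1*(-4))*(-1 - 1*3) = 2 - 4*(-1 - 3) = 2 - 4*(-4) = 2 + 16 = 18)
V(u) = 0 (V(u) = -1*0 = 0)
-115*V(-9) + q = -115*0 + 18 = 0 + 18 = 18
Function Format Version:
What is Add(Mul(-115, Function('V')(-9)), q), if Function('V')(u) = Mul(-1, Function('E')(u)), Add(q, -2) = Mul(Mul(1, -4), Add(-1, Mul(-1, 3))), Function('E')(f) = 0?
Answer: 18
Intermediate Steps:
q = 18 (q = Add(2, Mul(Mul(1, -4), Add(-1, Mul(-1, 3)))) = Add(2, Mul(-4, Add(-1, -3))) = Add(2, Mul(-4, -4)) = Add(2, 16) = 18)
Function('V')(u) = 0 (Function('V')(u) = Mul(-1, 0) = 0)
Add(Mul(-115, Function('V')(-9)), q) = Add(Mul(-115, 0), 18) = Add(0, 18) = 18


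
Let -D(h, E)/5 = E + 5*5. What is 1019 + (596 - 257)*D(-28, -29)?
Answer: 7799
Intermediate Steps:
D(h, E) = -125 - 5*E (D(h, E) = -5*(E + 5*5) = -5*(E + 25) = -5*(25 + E) = -125 - 5*E)
1019 + (596 - 257)*D(-28, -29) = 1019 + (596 - 257)*(-125 - 5*(-29)) = 1019 + 339*(-125 + 145) = 1019 + 339*20 = 1019 + 6780 = 7799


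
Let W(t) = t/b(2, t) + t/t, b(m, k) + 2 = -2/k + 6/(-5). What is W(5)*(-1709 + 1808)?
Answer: -77/2 ≈ -38.500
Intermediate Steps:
b(m, k) = -16/5 - 2/k (b(m, k) = -2 + (-2/k + 6/(-5)) = -2 + (-2/k + 6*(-⅕)) = -2 + (-2/k - 6/5) = -2 + (-6/5 - 2/k) = -16/5 - 2/k)
W(t) = 1 + t/(-16/5 - 2/t) (W(t) = t/(-16/5 - 2/t) + t/t = t/(-16/5 - 2/t) + 1 = 1 + t/(-16/5 - 2/t))
W(5)*(-1709 + 1808) = ((10 - 5*5² + 16*5)/(2*(5 + 8*5)))*(-1709 + 1808) = ((10 - 5*25 + 80)/(2*(5 + 40)))*99 = ((½)*(10 - 125 + 80)/45)*99 = ((½)*(1/45)*(-35))*99 = -7/18*99 = -77/2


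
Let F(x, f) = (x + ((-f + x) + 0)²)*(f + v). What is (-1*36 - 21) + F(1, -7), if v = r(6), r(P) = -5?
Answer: -837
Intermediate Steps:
v = -5
F(x, f) = (-5 + f)*(x + (x - f)²) (F(x, f) = (x + ((-f + x) + 0)²)*(f - 5) = (x + ((x - f) + 0)²)*(-5 + f) = (x + (x - f)²)*(-5 + f) = (-5 + f)*(x + (x - f)²))
(-1*36 - 21) + F(1, -7) = (-1*36 - 21) + (-5*1 - 5*(-7 - 1*1)² - 7*1 - 7*(-7 - 1*1)²) = (-36 - 21) + (-5 - 5*(-7 - 1)² - 7 - 7*(-7 - 1)²) = -57 + (-5 - 5*(-8)² - 7 - 7*(-8)²) = -57 + (-5 - 5*64 - 7 - 7*64) = -57 + (-5 - 320 - 7 - 448) = -57 - 780 = -837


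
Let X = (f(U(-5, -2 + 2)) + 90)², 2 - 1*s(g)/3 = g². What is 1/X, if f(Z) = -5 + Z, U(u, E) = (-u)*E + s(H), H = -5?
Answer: 1/256 ≈ 0.0039063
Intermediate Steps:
s(g) = 6 - 3*g²
U(u, E) = -69 - E*u (U(u, E) = (-u)*E + (6 - 3*(-5)²) = -E*u + (6 - 3*25) = -E*u + (6 - 75) = -E*u - 69 = -69 - E*u)
X = 256 (X = ((-5 + (-69 - 1*(-2 + 2)*(-5))) + 90)² = ((-5 + (-69 - 1*0*(-5))) + 90)² = ((-5 + (-69 + 0)) + 90)² = ((-5 - 69) + 90)² = (-74 + 90)² = 16² = 256)
1/X = 1/256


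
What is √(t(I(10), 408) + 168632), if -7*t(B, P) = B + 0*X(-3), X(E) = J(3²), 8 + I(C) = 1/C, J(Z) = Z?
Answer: 3*√91811370/70 ≈ 410.65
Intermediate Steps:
I(C) = -8 + 1/C
X(E) = 9 (X(E) = 3² = 9)
t(B, P) = -B/7 (t(B, P) = -(B + 0*9)/7 = -(B + 0)/7 = -B/7)
√(t(I(10), 408) + 168632) = √(-(-8 + 1/10)/7 + 168632) = √(-(-8 + ⅒)/7 + 168632) = √(-⅐*(-79/10) + 168632) = √(79/70 + 168632) = √(11804319/70) = 3*√91811370/70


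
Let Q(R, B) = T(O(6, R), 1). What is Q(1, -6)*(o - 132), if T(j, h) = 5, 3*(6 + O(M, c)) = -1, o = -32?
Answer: -820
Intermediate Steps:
O(M, c) = -19/3 (O(M, c) = -6 + (1/3)*(-1) = -6 - 1/3 = -19/3)
Q(R, B) = 5
Q(1, -6)*(o - 132) = 5*(-32 - 132) = 5*(-164) = -820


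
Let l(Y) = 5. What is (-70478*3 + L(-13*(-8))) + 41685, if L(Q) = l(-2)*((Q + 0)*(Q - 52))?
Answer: -142709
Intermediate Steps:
L(Q) = 5*Q*(-52 + Q) (L(Q) = 5*((Q + 0)*(Q - 52)) = 5*(Q*(-52 + Q)) = 5*Q*(-52 + Q))
(-70478*3 + L(-13*(-8))) + 41685 = (-70478*3 + 5*(-13*(-8))*(-52 - 13*(-8))) + 41685 = (-211434 + 5*104*(-52 + 104)) + 41685 = (-211434 + 5*104*52) + 41685 = (-211434 + 27040) + 41685 = -184394 + 41685 = -142709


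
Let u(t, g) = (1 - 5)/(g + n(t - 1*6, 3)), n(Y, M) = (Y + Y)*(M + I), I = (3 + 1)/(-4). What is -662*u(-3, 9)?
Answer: -2648/27 ≈ -98.074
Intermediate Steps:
I = -1 (I = 4*(-¼) = -1)
n(Y, M) = 2*Y*(-1 + M) (n(Y, M) = (Y + Y)*(M - 1) = (2*Y)*(-1 + M) = 2*Y*(-1 + M))
u(t, g) = -4/(-24 + g + 4*t) (u(t, g) = (1 - 5)/(g + 2*(t - 1*6)*(-1 + 3)) = -4/(g + 2*(t - 6)*2) = -4/(g + 2*(-6 + t)*2) = -4/(g + (-24 + 4*t)) = -4/(-24 + g + 4*t))
-662*u(-3, 9) = -(-2648)/(-24 + 9 + 4*(-3)) = -(-2648)/(-24 + 9 - 12) = -(-2648)/(-27) = -(-2648)*(-1)/27 = -662*4/27 = -2648/27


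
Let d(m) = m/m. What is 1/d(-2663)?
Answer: 1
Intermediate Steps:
d(m) = 1
1/d(-2663) = 1/1 = 1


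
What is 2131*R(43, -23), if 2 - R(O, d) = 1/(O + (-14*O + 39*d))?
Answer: 6207603/1456 ≈ 4263.5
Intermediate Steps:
R(O, d) = 2 - 1/(-13*O + 39*d) (R(O, d) = 2 - 1/(O + (-14*O + 39*d)) = 2 - 1/(-13*O + 39*d))
2131*R(43, -23) = 2131*((1 - 78*(-23) + 26*43)/(13*(43 - 3*(-23)))) = 2131*((1 + 1794 + 1118)/(13*(43 + 69))) = 2131*((1/13)*2913/112) = 2131*((1/13)*(1/112)*2913) = 2131*(2913/1456) = 6207603/1456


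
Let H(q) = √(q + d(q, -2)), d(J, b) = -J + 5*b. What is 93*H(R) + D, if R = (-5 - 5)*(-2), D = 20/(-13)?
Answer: -20/13 + 93*I*√10 ≈ -1.5385 + 294.09*I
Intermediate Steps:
D = -20/13 (D = 20*(-1/13) = -20/13 ≈ -1.5385)
R = 20 (R = -10*(-2) = 20)
H(q) = I*√10 (H(q) = √(q + (-q + 5*(-2))) = √(q + (-q - 10)) = √(q + (-10 - q)) = √(-10) = I*√10)
93*H(R) + D = 93*(I*√10) - 20/13 = 93*I*√10 - 20/13 = -20/13 + 93*I*√10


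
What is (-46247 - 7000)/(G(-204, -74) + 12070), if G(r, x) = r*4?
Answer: -53247/11254 ≈ -4.7314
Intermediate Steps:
G(r, x) = 4*r
(-46247 - 7000)/(G(-204, -74) + 12070) = (-46247 - 7000)/(4*(-204) + 12070) = -53247/(-816 + 12070) = -53247/11254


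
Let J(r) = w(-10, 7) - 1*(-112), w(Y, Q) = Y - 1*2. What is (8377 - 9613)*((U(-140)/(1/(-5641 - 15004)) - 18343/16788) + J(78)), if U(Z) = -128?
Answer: -4569590646911/1399 ≈ -3.2663e+9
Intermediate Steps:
w(Y, Q) = -2 + Y (w(Y, Q) = Y - 2 = -2 + Y)
J(r) = 100 (J(r) = (-2 - 10) - 1*(-112) = -12 + 112 = 100)
(8377 - 9613)*((U(-140)/(1/(-5641 - 15004)) - 18343/16788) + J(78)) = (8377 - 9613)*((-128/(1/(-5641 - 15004)) - 18343/16788) + 100) = -1236*((-128/(1/(-20645)) - 18343*1/16788) + 100) = -1236*((-128/(-1/20645) - 18343/16788) + 100) = -1236*((-128*(-20645) - 18343/16788) + 100) = -1236*((2642560 - 18343/16788) + 100) = -1236*(44363278937/16788 + 100) = -1236*44364957737/16788 = -4569590646911/1399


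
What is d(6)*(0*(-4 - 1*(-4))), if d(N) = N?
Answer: 0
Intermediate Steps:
d(6)*(0*(-4 - 1*(-4))) = 6*(0*(-4 - 1*(-4))) = 6*(0*(-4 + 4)) = 6*(0*0) = 6*0 = 0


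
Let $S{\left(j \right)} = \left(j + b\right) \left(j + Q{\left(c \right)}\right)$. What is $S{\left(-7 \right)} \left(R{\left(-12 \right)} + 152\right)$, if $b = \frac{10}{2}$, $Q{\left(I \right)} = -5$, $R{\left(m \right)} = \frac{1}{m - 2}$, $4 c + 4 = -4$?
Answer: $\frac{25524}{7} \approx 3646.3$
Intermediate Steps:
$c = -2$ ($c = -1 + \frac{1}{4} \left(-4\right) = -1 - 1 = -2$)
$R{\left(m \right)} = \frac{1}{-2 + m}$
$b = 5$ ($b = 10 \cdot \frac{1}{2} = 5$)
$S{\left(j \right)} = \left(-5 + j\right) \left(5 + j\right)$ ($S{\left(j \right)} = \left(j + 5\right) \left(j - 5\right) = \left(5 + j\right) \left(-5 + j\right) = \left(-5 + j\right) \left(5 + j\right)$)
$S{\left(-7 \right)} \left(R{\left(-12 \right)} + 152\right) = \left(-25 + \left(-7\right)^{2}\right) \left(\frac{1}{-2 - 12} + 152\right) = \left(-25 + 49\right) \left(\frac{1}{-14} + 152\right) = 24 \left(- \frac{1}{14} + 152\right) = 24 \cdot \frac{2127}{14} = \frac{25524}{7}$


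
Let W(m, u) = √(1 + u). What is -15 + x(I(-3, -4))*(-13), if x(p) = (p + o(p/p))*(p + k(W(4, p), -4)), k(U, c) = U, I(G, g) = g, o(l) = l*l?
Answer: -171 + 39*I*√3 ≈ -171.0 + 67.55*I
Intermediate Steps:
o(l) = l²
x(p) = (1 + p)*(p + √(1 + p)) (x(p) = (p + (p/p)²)*(p + √(1 + p)) = (p + 1²)*(p + √(1 + p)) = (p + 1)*(p + √(1 + p)) = (1 + p)*(p + √(1 + p)))
-15 + x(I(-3, -4))*(-13) = -15 + (-4 + (-4)² + √(1 - 4) - 4*√(1 - 4))*(-13) = -15 + (-4 + 16 + √(-3) - 4*I*√3)*(-13) = -15 + (-4 + 16 + I*√3 - 4*I*√3)*(-13) = -15 + (12 - 3*I*√3)*(-13) = -15 + (-156 + 39*I*√3) = -171 + 39*I*√3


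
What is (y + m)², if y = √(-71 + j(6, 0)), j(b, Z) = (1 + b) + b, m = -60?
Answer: (60 - I*√58)² ≈ 3542.0 - 913.89*I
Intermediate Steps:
j(b, Z) = 1 + 2*b
y = I*√58 (y = √(-71 + (1 + 2*6)) = √(-71 + (1 + 12)) = √(-71 + 13) = √(-58) = I*√58 ≈ 7.6158*I)
(y + m)² = (I*√58 - 60)² = (-60 + I*√58)²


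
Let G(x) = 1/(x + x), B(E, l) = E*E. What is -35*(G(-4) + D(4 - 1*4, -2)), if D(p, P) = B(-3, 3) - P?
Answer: -3045/8 ≈ -380.63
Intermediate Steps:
B(E, l) = E²
D(p, P) = 9 - P (D(p, P) = (-3)² - P = 9 - P)
G(x) = 1/(2*x)
-35*(G(-4) + D(4 - 1*4, -2)) = -35*((½)/(-4) + (9 - 1*(-2))) = -35*((½)*(-¼) + (9 + 2)) = -35*(-⅛ + 11) = -35*87/8 = -3045/8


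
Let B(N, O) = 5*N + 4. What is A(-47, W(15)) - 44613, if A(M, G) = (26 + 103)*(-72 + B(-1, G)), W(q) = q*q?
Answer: -54030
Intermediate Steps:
W(q) = q²
B(N, O) = 4 + 5*N
A(M, G) = -9417 (A(M, G) = (26 + 103)*(-72 + (4 + 5*(-1))) = 129*(-72 + (4 - 5)) = 129*(-72 - 1) = 129*(-73) = -9417)
A(-47, W(15)) - 44613 = -9417 - 44613 = -54030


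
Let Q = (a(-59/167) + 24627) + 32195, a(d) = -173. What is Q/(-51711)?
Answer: -18883/17237 ≈ -1.0955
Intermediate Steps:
Q = 56649 (Q = (-173 + 24627) + 32195 = 24454 + 32195 = 56649)
Q/(-51711) = 56649/(-51711) = 56649*(-1/51711) = -18883/17237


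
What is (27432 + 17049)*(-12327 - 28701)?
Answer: -1824966468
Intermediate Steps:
(27432 + 17049)*(-12327 - 28701) = 44481*(-41028) = -1824966468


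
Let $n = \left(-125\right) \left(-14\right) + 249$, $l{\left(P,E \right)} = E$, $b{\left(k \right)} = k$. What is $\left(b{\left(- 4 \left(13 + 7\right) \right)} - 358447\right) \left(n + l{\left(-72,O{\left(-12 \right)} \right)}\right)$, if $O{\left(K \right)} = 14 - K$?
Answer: $-726017175$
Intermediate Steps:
$n = 1999$ ($n = 1750 + 249 = 1999$)
$\left(b{\left(- 4 \left(13 + 7\right) \right)} - 358447\right) \left(n + l{\left(-72,O{\left(-12 \right)} \right)}\right) = \left(- 4 \left(13 + 7\right) - 358447\right) \left(1999 + \left(14 - -12\right)\right) = \left(\left(-4\right) 20 - 358447\right) \left(1999 + \left(14 + 12\right)\right) = \left(-80 - 358447\right) \left(1999 + 26\right) = \left(-358527\right) 2025 = -726017175$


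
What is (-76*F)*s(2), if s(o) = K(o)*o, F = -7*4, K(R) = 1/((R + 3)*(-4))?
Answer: -1064/5 ≈ -212.80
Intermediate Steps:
K(R) = -1/(4*(3 + R)) (K(R) = -¼/(3 + R) = -1/(4*(3 + R)))
F = -28
s(o) = -o/(12 + 4*o) (s(o) = (-1/(12 + 4*o))*o = -o/(12 + 4*o))
(-76*F)*s(2) = (-76*(-28))*(-1*2/(12 + 4*2)) = 2128*(-1*2/(12 + 8)) = 2128*(-1*2/20) = 2128*(-1*2*1/20) = 2128*(-⅒) = -1064/5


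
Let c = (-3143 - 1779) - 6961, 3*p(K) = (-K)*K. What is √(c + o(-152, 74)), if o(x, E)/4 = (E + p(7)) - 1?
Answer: 187*I*√3/3 ≈ 107.96*I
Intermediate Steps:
p(K) = -K²/3 (p(K) = ((-K)*K)/3 = (-K²)/3 = -K²/3)
o(x, E) = -208/3 + 4*E (o(x, E) = 4*((E - ⅓*7²) - 1) = 4*((E - ⅓*49) - 1) = 4*((E - 49/3) - 1) = 4*((-49/3 + E) - 1) = 4*(-52/3 + E) = -208/3 + 4*E)
c = -11883 (c = -4922 - 6961 = -11883)
√(c + o(-152, 74)) = √(-11883 + (-208/3 + 4*74)) = √(-11883 + (-208/3 + 296)) = √(-11883 + 680/3) = √(-34969/3) = 187*I*√3/3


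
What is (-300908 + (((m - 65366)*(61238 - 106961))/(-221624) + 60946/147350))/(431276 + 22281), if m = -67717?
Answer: -5361572651630523/7405745913147400 ≈ -0.72397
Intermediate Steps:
(-300908 + (((m - 65366)*(61238 - 106961))/(-221624) + 60946/147350))/(431276 + 22281) = (-300908 + (((-67717 - 65366)*(61238 - 106961))/(-221624) + 60946/147350))/(431276 + 22281) = (-300908 + (-133083*(-45723)*(-1/221624) + 60946*(1/147350)))/453557 = (-300908 + (6084954009*(-1/221624) + 30473/73675))*(1/453557) = (-300908 + (-6084954009/221624 + 30473/73675))*(1/453557) = (-300908 - 448302233064923/16328148200)*(1/453557) = -5361572651630523/16328148200*1/453557 = -5361572651630523/7405745913147400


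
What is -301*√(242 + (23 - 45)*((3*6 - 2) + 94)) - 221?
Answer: -221 - 9933*I*√2 ≈ -221.0 - 14047.0*I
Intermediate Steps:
-301*√(242 + (23 - 45)*((3*6 - 2) + 94)) - 221 = -301*√(242 - 22*((18 - 2) + 94)) - 221 = -301*√(242 - 22*(16 + 94)) - 221 = -301*√(242 - 22*110) - 221 = -301*√(242 - 2420) - 221 = -9933*I*√2 - 221 = -221 - 9933*I*√2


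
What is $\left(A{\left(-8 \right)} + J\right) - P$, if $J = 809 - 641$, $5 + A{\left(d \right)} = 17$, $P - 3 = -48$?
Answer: $225$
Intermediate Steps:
$P = -45$ ($P = 3 - 48 = -45$)
$A{\left(d \right)} = 12$ ($A{\left(d \right)} = -5 + 17 = 12$)
$J = 168$ ($J = 809 - 641 = 168$)
$\left(A{\left(-8 \right)} + J\right) - P = \left(12 + 168\right) - -45 = 180 + 45 = 225$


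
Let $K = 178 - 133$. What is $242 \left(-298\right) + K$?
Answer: $-72071$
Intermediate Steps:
$K = 45$ ($K = 178 - 133 = 45$)
$242 \left(-298\right) + K = 242 \left(-298\right) + 45 = -72116 + 45 = -72071$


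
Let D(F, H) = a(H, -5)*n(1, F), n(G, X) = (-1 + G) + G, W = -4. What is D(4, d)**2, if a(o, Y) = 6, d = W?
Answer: 36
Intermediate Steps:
d = -4
n(G, X) = -1 + 2*G
D(F, H) = 6 (D(F, H) = 6*(-1 + 2*1) = 6*(-1 + 2) = 6*1 = 6)
D(4, d)**2 = 6**2 = 36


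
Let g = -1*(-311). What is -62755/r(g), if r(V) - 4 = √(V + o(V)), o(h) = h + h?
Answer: 35860/131 - 8965*√933/131 ≈ -1816.6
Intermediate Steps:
o(h) = 2*h
g = 311
r(V) = 4 + √3*√V (r(V) = 4 + √(V + 2*V) = 4 + √(3*V) = 4 + √3*√V)
-62755/r(g) = -62755/(4 + √3*√311) = -62755/(4 + √933)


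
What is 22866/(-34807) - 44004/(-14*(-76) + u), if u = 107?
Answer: -1558423314/40758997 ≈ -38.235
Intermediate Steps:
22866/(-34807) - 44004/(-14*(-76) + u) = 22866/(-34807) - 44004/(-14*(-76) + 107) = 22866*(-1/34807) - 44004/(1064 + 107) = -22866/34807 - 44004/1171 = -1558423314/40758997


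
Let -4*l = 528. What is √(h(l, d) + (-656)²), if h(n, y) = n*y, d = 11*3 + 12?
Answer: 2*√106099 ≈ 651.46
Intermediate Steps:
l = -132 (l = -¼*528 = -132)
d = 45 (d = 33 + 12 = 45)
√(h(l, d) + (-656)²) = √(-132*45 + (-656)²) = √(-5940 + 430336) = √424396 = 2*√106099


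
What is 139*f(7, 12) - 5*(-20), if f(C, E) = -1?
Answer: -39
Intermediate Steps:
139*f(7, 12) - 5*(-20) = 139*(-1) - 5*(-20) = -139 + 100 = -39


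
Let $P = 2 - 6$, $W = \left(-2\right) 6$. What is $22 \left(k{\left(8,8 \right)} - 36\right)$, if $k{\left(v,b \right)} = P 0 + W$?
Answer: $-1056$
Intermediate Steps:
$W = -12$
$P = -4$ ($P = 2 - 6 = -4$)
$k{\left(v,b \right)} = -12$ ($k{\left(v,b \right)} = \left(-4\right) 0 - 12 = 0 - 12 = -12$)
$22 \left(k{\left(8,8 \right)} - 36\right) = 22 \left(-12 - 36\right) = 22 \left(-48\right) = -1056$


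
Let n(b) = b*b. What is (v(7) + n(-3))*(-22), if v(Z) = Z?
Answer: -352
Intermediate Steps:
n(b) = b²
(v(7) + n(-3))*(-22) = (7 + (-3)²)*(-22) = (7 + 9)*(-22) = 16*(-22) = -352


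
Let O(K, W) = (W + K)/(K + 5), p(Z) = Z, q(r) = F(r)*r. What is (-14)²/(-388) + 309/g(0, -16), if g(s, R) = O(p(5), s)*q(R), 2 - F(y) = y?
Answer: -12343/4656 ≈ -2.6510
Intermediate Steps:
F(y) = 2 - y
q(r) = r*(2 - r) (q(r) = (2 - r)*r = r*(2 - r))
O(K, W) = (K + W)/(5 + K)
g(s, R) = R*(½ + s/10)*(2 - R) (g(s, R) = ((5 + s)/(5 + 5))*(R*(2 - R)) = ((5 + s)/10)*(R*(2 - R)) = (½ + s/10)*(R*(2 - R)) = R*(½ + s/10)*(2 - R))
(-14)²/(-388) + 309/g(0, -16) = (-14)²/(-388) + 309/((-⅒*(-16)*(-2 - 16)*(5 + 0))) = 196*(-1/388) + 309/((-⅒*(-16)*(-18)*5)) = -49/97 + 309/(-144) = -49/97 + 309*(-1/144) = -49/97 - 103/48 = -12343/4656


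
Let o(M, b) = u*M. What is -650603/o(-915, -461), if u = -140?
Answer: -650603/128100 ≈ -5.0789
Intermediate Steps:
o(M, b) = -140*M
-650603/o(-915, -461) = -650603/((-140*(-915))) = -650603/128100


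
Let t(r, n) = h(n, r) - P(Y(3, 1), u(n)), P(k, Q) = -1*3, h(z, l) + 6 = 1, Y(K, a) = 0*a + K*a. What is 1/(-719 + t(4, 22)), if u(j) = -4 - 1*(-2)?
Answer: -1/721 ≈ -0.0013870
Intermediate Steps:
u(j) = -2 (u(j) = -4 + 2 = -2)
Y(K, a) = K*a (Y(K, a) = 0 + K*a = K*a)
h(z, l) = -5 (h(z, l) = -6 + 1 = -5)
P(k, Q) = -3
t(r, n) = -2 (t(r, n) = -5 - 1*(-3) = -5 + 3 = -2)
1/(-719 + t(4, 22)) = 1/(-719 - 2) = 1/(-721) = -1/721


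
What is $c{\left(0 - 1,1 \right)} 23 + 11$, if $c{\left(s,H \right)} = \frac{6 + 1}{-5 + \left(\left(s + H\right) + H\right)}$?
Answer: $- \frac{117}{4} \approx -29.25$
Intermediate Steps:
$c{\left(s,H \right)} = \frac{7}{-5 + s + 2 H}$ ($c{\left(s,H \right)} = \frac{7}{-5 + \left(\left(H + s\right) + H\right)} = \frac{7}{-5 + \left(s + 2 H\right)} = \frac{7}{-5 + s + 2 H}$)
$c{\left(0 - 1,1 \right)} 23 + 11 = \frac{7}{-5 + \left(0 - 1\right) + 2 \cdot 1} \cdot 23 + 11 = \frac{7}{-5 - 1 + 2} \cdot 23 + 11 = \frac{7}{-4} \cdot 23 + 11 = 7 \left(- \frac{1}{4}\right) 23 + 11 = \left(- \frac{7}{4}\right) 23 + 11 = - \frac{161}{4} + 11 = - \frac{117}{4}$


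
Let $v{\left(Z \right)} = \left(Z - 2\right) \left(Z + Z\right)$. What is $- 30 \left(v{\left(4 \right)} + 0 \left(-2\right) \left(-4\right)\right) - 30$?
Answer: $-510$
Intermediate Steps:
$v{\left(Z \right)} = 2 Z \left(-2 + Z\right)$ ($v{\left(Z \right)} = \left(-2 + Z\right) 2 Z = 2 Z \left(-2 + Z\right)$)
$- 30 \left(v{\left(4 \right)} + 0 \left(-2\right) \left(-4\right)\right) - 30 = - 30 \left(2 \cdot 4 \left(-2 + 4\right) + 0 \left(-2\right) \left(-4\right)\right) - 30 = - 30 \left(2 \cdot 4 \cdot 2 + 0 \left(-4\right)\right) - 30 = - 30 \left(16 + 0\right) - 30 = \left(-30\right) 16 - 30 = -480 - 30 = -510$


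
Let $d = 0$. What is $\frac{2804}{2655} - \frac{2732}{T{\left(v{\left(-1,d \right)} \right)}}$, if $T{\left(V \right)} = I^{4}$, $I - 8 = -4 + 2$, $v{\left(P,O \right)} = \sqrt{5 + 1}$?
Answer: $- \frac{100541}{95580} \approx -1.0519$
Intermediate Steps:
$v{\left(P,O \right)} = \sqrt{6}$
$I = 6$ ($I = 8 + \left(-4 + 2\right) = 8 - 2 = 6$)
$T{\left(V \right)} = 1296$ ($T{\left(V \right)} = 6^{4} = 1296$)
$\frac{2804}{2655} - \frac{2732}{T{\left(v{\left(-1,d \right)} \right)}} = \frac{2804}{2655} - \frac{2732}{1296} = 2804 \cdot \frac{1}{2655} - \frac{683}{324} = \frac{2804}{2655} - \frac{683}{324} = - \frac{100541}{95580}$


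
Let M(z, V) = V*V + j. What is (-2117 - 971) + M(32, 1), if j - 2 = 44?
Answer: -3041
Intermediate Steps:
j = 46 (j = 2 + 44 = 46)
M(z, V) = 46 + V² (M(z, V) = V*V + 46 = V² + 46 = 46 + V²)
(-2117 - 971) + M(32, 1) = (-2117 - 971) + (46 + 1²) = -3088 + (46 + 1) = -3088 + 47 = -3041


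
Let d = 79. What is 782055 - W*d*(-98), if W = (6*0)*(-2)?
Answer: 782055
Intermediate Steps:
W = 0 (W = 0*(-2) = 0)
782055 - W*d*(-98) = 782055 - 0*79*(-98) = 782055 - 0*(-98) = 782055 - 1*0 = 782055 + 0 = 782055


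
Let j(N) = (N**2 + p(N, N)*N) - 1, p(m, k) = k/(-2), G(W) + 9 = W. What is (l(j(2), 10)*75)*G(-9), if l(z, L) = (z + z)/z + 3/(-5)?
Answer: -1890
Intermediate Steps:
G(W) = -9 + W
p(m, k) = -k/2 (p(m, k) = k*(-1/2) = -k/2)
j(N) = -1 + N**2/2 (j(N) = (N**2 + (-N/2)*N) - 1 = (N**2 - N**2/2) - 1 = N**2/2 - 1 = -1 + N**2/2)
l(z, L) = 7/5 (l(z, L) = (2*z)/z + 3*(-1/5) = 2 - 3/5 = 7/5)
(l(j(2), 10)*75)*G(-9) = ((7/5)*75)*(-9 - 9) = 105*(-18) = -1890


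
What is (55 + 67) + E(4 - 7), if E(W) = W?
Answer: 119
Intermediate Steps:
(55 + 67) + E(4 - 7) = (55 + 67) + (4 - 7) = 122 - 3 = 119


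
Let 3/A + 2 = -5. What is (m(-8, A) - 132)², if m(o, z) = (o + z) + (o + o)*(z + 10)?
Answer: 4223025/49 ≈ 86184.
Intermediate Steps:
A = -3/7 (A = 3/(-2 - 5) = 3/(-7) = 3*(-⅐) = -3/7 ≈ -0.42857)
m(o, z) = o + z + 2*o*(10 + z) (m(o, z) = (o + z) + (2*o)*(10 + z) = (o + z) + 2*o*(10 + z) = o + z + 2*o*(10 + z))
(m(-8, A) - 132)² = ((-3/7 + 21*(-8) + 2*(-8)*(-3/7)) - 132)² = ((-3/7 - 168 + 48/7) - 132)² = (-1131/7 - 132)² = (-2055/7)² = 4223025/49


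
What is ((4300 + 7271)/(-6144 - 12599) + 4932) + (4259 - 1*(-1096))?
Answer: 192797670/18743 ≈ 10286.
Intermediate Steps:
((4300 + 7271)/(-6144 - 12599) + 4932) + (4259 - 1*(-1096)) = (11571/(-18743) + 4932) + (4259 + 1096) = (11571*(-1/18743) + 4932) + 5355 = (-11571/18743 + 4932) + 5355 = 92428905/18743 + 5355 = 192797670/18743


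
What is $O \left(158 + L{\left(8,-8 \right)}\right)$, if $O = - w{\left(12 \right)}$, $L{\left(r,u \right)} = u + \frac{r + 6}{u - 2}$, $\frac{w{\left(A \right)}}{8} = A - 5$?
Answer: $- \frac{41608}{5} \approx -8321.6$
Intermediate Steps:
$w{\left(A \right)} = -40 + 8 A$ ($w{\left(A \right)} = 8 \left(A - 5\right) = 8 \left(-5 + A\right) = -40 + 8 A$)
$L{\left(r,u \right)} = u + \frac{6 + r}{-2 + u}$
$O = -56$ ($O = - (-40 + 8 \cdot 12) = - (-40 + 96) = \left(-1\right) 56 = -56$)
$O \left(158 + L{\left(8,-8 \right)}\right) = - 56 \left(158 + \frac{6 + 8 + \left(-8\right)^{2} - -16}{-2 - 8}\right) = - 56 \left(158 + \frac{6 + 8 + 64 + 16}{-10}\right) = - 56 \left(158 - \frac{47}{5}\right) = \left(-56\right) \frac{743}{5} = - \frac{41608}{5}$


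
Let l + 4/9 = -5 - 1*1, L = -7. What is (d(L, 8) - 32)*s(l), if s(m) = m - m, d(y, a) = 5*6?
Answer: 0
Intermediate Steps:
d(y, a) = 30
l = -58/9 (l = -4/9 + (-5 - 1*1) = -4/9 + (-5 - 1) = -4/9 - 6 = -58/9 ≈ -6.4444)
s(m) = 0
(d(L, 8) - 32)*s(l) = (30 - 32)*0 = -2*0 = 0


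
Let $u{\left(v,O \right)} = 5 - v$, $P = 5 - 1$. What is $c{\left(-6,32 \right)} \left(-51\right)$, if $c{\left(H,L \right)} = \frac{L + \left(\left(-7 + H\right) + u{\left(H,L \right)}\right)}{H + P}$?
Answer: $765$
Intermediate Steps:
$P = 4$ ($P = 5 - 1 = 4$)
$c{\left(H,L \right)} = \frac{-2 + L}{4 + H}$ ($c{\left(H,L \right)} = \frac{L + \left(\left(-7 + H\right) - \left(-5 + H\right)\right)}{H + 4} = \frac{L - 2}{4 + H} = \frac{-2 + L}{4 + H}$)
$c{\left(-6,32 \right)} \left(-51\right) = \frac{-2 + 32}{4 - 6} \left(-51\right) = \frac{1}{-2} \cdot 30 \left(-51\right) = \left(- \frac{1}{2}\right) 30 \left(-51\right) = \left(-15\right) \left(-51\right) = 765$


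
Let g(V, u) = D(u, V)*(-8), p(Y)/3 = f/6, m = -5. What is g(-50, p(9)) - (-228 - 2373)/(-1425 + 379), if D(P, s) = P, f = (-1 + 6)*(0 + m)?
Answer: 101999/1046 ≈ 97.513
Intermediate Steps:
f = -25 (f = (-1 + 6)*(0 - 5) = 5*(-5) = -25)
p(Y) = -25/2 (p(Y) = 3*(-25/6) = -25/2)
g(V, u) = -8*u (g(V, u) = u*(-8) = -8*u)
g(-50, p(9)) - (-228 - 2373)/(-1425 + 379) = -8*(-25/2) - (-228 - 2373)/(-1425 + 379) = 100 - (-2601)/(-1046) = 100 - (-2601)*(-1)/1046 = 100 - 1*2601/1046 = 100 - 2601/1046 = 101999/1046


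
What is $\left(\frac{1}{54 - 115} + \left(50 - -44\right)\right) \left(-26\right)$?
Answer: $- \frac{149058}{61} \approx -2443.6$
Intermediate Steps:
$\left(\frac{1}{54 - 115} + \left(50 - -44\right)\right) \left(-26\right) = \left(\frac{1}{-61} + \left(50 + 44\right)\right) \left(-26\right) = \left(- \frac{1}{61} + 94\right) \left(-26\right) = \frac{5733}{61} \left(-26\right) = - \frac{149058}{61}$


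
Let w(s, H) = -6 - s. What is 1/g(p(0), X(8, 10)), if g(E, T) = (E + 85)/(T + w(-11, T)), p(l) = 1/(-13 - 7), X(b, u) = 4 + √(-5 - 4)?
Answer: 180/1699 + 60*I/1699 ≈ 0.10594 + 0.035315*I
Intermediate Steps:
X(b, u) = 4 + 3*I (X(b, u) = 4 + √(-9) = 4 + 3*I)
p(l) = -1/20 (p(l) = 1/(-20) = -1/20)
g(E, T) = (85 + E)/(5 + T) (g(E, T) = (E + 85)/(T + (-6 - 1*(-11))) = (85 + E)/(T + (-6 + 11)) = (85 + E)/(T + 5) = (85 + E)/(5 + T))
1/g(p(0), X(8, 10)) = 1/((85 - 1/20)/(5 + (4 + 3*I))) = 1/((1699/20)/(9 + 3*I)) = 1/(((9 - 3*I)/90)*(1699/20)) = 1/(1699*(9 - 3*I)/1800) = 180/1699 + 60*I/1699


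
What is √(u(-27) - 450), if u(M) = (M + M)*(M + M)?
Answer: 3*√274 ≈ 49.659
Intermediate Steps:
u(M) = 4*M² (u(M) = (2*M)*(2*M) = 4*M²)
√(u(-27) - 450) = √(4*(-27)² - 450) = √(4*729 - 450) = √(2916 - 450) = √2466 = 3*√274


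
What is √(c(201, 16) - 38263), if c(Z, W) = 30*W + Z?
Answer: I*√37582 ≈ 193.86*I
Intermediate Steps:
c(Z, W) = Z + 30*W
√(c(201, 16) - 38263) = √((201 + 30*16) - 38263) = √((201 + 480) - 38263) = √(681 - 38263) = √(-37582) = I*√37582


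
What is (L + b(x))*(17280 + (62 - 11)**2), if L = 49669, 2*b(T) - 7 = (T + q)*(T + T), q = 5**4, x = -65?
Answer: 527741145/2 ≈ 2.6387e+8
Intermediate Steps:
q = 625
b(T) = 7/2 + T*(625 + T) (b(T) = 7/2 + ((T + 625)*(T + T))/2 = 7/2 + ((625 + T)*(2*T))/2 = 7/2 + (2*T*(625 + T))/2 = 7/2 + T*(625 + T))
(L + b(x))*(17280 + (62 - 11)**2) = (49669 + (7/2 + (-65)**2 + 625*(-65)))*(17280 + (62 - 11)**2) = (49669 + (7/2 + 4225 - 40625))*(17280 + 51**2) = (49669 - 72793/2)*(17280 + 2601) = (26545/2)*19881 = 527741145/2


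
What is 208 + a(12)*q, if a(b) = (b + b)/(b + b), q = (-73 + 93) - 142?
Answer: 86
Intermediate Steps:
q = -122 (q = 20 - 142 = -122)
a(b) = 1 (a(b) = (2*b)/((2*b)) = (2*b)*(1/(2*b)) = 1)
208 + a(12)*q = 208 + 1*(-122) = 208 - 122 = 86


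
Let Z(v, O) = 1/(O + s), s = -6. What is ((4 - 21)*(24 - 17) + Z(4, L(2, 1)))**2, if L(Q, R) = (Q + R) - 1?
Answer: 227529/16 ≈ 14221.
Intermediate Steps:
L(Q, R) = -1 + Q + R
Z(v, O) = 1/(-6 + O) (Z(v, O) = 1/(O - 6) = 1/(-6 + O))
((4 - 21)*(24 - 17) + Z(4, L(2, 1)))**2 = ((4 - 21)*(24 - 17) + 1/(-6 + (-1 + 2 + 1)))**2 = (-17*7 + 1/(-6 + 2))**2 = (-119 + 1/(-4))**2 = (-119 - 1/4)**2 = (-477/4)**2 = 227529/16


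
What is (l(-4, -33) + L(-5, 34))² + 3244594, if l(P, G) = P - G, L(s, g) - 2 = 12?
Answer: 3246443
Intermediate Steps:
L(s, g) = 14 (L(s, g) = 2 + 12 = 14)
(l(-4, -33) + L(-5, 34))² + 3244594 = ((-4 - 1*(-33)) + 14)² + 3244594 = ((-4 + 33) + 14)² + 3244594 = (29 + 14)² + 3244594 = 43² + 3244594 = 1849 + 3244594 = 3246443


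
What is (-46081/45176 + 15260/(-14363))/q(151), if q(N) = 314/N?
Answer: -204038321613/203742946832 ≈ -1.0014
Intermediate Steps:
(-46081/45176 + 15260/(-14363))/q(151) = (-46081/45176 + 15260/(-14363))/((314/151)) = (-46081*1/45176 + 15260*(-1/14363))/((314*(1/151))) = (-46081/45176 - 15260/14363)/(314/151) = -1351247163/648862888*151/314 = -204038321613/203742946832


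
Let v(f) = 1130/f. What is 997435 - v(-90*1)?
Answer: 8977028/9 ≈ 9.9745e+5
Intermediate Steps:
997435 - v(-90*1) = 997435 - 1130/((-90*1)) = 997435 - 1130/(-90) = 997435 - 1130*(-1)/90 = 997435 - 1*(-113/9) = 997435 + 113/9 = 8977028/9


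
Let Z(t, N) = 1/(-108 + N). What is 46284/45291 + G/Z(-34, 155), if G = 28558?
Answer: 20263601350/15097 ≈ 1.3422e+6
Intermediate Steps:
46284/45291 + G/Z(-34, 155) = 46284/45291 + 28558/(1/(-108 + 155)) = 46284*(1/45291) + 28558/(1/47) = 15428/15097 + 28558/(1/47) = 15428/15097 + 28558*47 = 15428/15097 + 1342226 = 20263601350/15097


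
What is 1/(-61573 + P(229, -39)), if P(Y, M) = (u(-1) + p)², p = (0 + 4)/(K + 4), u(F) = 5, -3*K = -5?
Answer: -289/17785188 ≈ -1.6249e-5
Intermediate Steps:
K = 5/3 (K = -⅓*(-5) = 5/3 ≈ 1.6667)
p = 12/17 (p = (0 + 4)/(5/3 + 4) = 4/(17/3) = 4*(3/17) = 12/17 ≈ 0.70588)
P(Y, M) = 9409/289 (P(Y, M) = (5 + 12/17)² = (97/17)² = 9409/289)
1/(-61573 + P(229, -39)) = 1/(-61573 + 9409/289) = 1/(-17785188/289) = -289/17785188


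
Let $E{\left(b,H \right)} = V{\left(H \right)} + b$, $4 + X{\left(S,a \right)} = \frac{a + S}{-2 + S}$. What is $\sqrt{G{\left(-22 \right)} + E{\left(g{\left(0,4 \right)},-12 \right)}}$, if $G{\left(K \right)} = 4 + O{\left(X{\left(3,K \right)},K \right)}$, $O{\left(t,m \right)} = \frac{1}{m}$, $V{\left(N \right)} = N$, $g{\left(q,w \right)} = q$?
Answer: $\frac{i \sqrt{3894}}{22} \approx 2.8365 i$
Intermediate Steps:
$X{\left(S,a \right)} = -4 + \frac{S + a}{-2 + S}$ ($X{\left(S,a \right)} = -4 + \frac{a + S}{-2 + S} = -4 + \frac{S + a}{-2 + S}$)
$E{\left(b,H \right)} = H + b$
$G{\left(K \right)} = 4 + \frac{1}{K}$
$\sqrt{G{\left(-22 \right)} + E{\left(g{\left(0,4 \right)},-12 \right)}} = \sqrt{\left(4 + \frac{1}{-22}\right) + \left(-12 + 0\right)} = \sqrt{\left(4 - \frac{1}{22}\right) - 12} = \sqrt{\frac{87}{22} - 12} = \sqrt{- \frac{177}{22}} = \frac{i \sqrt{3894}}{22}$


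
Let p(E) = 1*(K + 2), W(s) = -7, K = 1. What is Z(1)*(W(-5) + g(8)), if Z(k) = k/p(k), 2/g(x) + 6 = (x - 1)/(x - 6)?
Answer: -13/5 ≈ -2.6000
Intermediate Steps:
g(x) = 2/(-6 + (-1 + x)/(-6 + x)) (g(x) = 2/(-6 + (x - 1)/(x - 6)) = 2/(-6 + (-1 + x)/(-6 + x)))
p(E) = 3 (p(E) = 1*(1 + 2) = 1*3 = 3)
Z(k) = k/3
Z(1)*(W(-5) + g(8)) = ((⅓)*1)*(-7 + 2*(6 - 1*8)/(5*(-7 + 8))) = (-7 + (⅖)*(6 - 8)/1)/3 = (-7 + (⅖)*1*(-2))/3 = (-7 - ⅘)/3 = (⅓)*(-39/5) = -13/5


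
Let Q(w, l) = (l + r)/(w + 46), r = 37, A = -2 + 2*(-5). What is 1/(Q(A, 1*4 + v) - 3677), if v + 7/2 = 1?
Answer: -68/249959 ≈ -0.00027204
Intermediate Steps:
v = -5/2 (v = -7/2 + 1 = -5/2 ≈ -2.5000)
A = -12 (A = -2 - 10 = -12)
Q(w, l) = (37 + l)/(46 + w) (Q(w, l) = (l + 37)/(w + 46) = (37 + l)/(46 + w))
1/(Q(A, 1*4 + v) - 3677) = 1/((37 + (1*4 - 5/2))/(46 - 12) - 3677) = 1/((37 + (4 - 5/2))/34 - 3677) = 1/((37 + 3/2)/34 - 3677) = 1/((1/34)*(77/2) - 3677) = 1/(77/68 - 3677) = 1/(-249959/68) = -68/249959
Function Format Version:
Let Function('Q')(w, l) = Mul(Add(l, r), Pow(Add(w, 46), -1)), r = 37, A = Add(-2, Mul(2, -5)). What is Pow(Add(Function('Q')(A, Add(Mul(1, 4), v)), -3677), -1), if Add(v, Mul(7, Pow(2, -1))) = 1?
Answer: Rational(-68, 249959) ≈ -0.00027204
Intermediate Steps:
v = Rational(-5, 2) (v = Add(Rational(-7, 2), 1) = Rational(-5, 2) ≈ -2.5000)
A = -12 (A = Add(-2, -10) = -12)
Function('Q')(w, l) = Mul(Pow(Add(46, w), -1), Add(37, l)) (Function('Q')(w, l) = Mul(Add(l, 37), Pow(Add(w, 46), -1)) = Mul(Add(37, l), Pow(Add(46, w), -1)) = Mul(Pow(Add(46, w), -1), Add(37, l)))
Pow(Add(Function('Q')(A, Add(Mul(1, 4), v)), -3677), -1) = Pow(Add(Mul(Pow(Add(46, -12), -1), Add(37, Add(Mul(1, 4), Rational(-5, 2)))), -3677), -1) = Pow(Add(Mul(Pow(34, -1), Add(37, Add(4, Rational(-5, 2)))), -3677), -1) = Pow(Add(Mul(Rational(1, 34), Add(37, Rational(3, 2))), -3677), -1) = Pow(Add(Mul(Rational(1, 34), Rational(77, 2)), -3677), -1) = Pow(Add(Rational(77, 68), -3677), -1) = Pow(Rational(-249959, 68), -1) = Rational(-68, 249959)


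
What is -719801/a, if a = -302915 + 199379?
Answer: 719801/103536 ≈ 6.9522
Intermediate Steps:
a = -103536
-719801/a = -719801/(-103536) = -719801*(-1/103536) = 719801/103536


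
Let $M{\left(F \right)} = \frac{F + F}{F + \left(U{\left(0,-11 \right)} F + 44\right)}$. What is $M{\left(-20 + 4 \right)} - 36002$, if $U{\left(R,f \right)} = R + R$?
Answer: $- \frac{252022}{7} \approx -36003.0$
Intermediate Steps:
$U{\left(R,f \right)} = 2 R$
$M{\left(F \right)} = \frac{2 F}{44 + F}$ ($M{\left(F \right)} = \frac{F + F}{F + \left(2 \cdot 0 F + 44\right)} = \frac{2 F}{F + \left(0 F + 44\right)} = \frac{2 F}{F + \left(0 + 44\right)} = \frac{2 F}{F + 44} = \frac{2 F}{44 + F}$)
$M{\left(-20 + 4 \right)} - 36002 = \frac{2 \left(-20 + 4\right)}{44 + \left(-20 + 4\right)} - 36002 = 2 \left(-16\right) \frac{1}{44 - 16} - 36002 = 2 \left(-16\right) \frac{1}{28} - 36002 = - \frac{8}{7} - 36002 = - \frac{252022}{7}$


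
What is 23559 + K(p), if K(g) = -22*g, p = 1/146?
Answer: 1719796/73 ≈ 23559.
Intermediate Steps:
p = 1/146 ≈ 0.0068493
23559 + K(p) = 23559 - 22*1/146 = 23559 - 11/73 = 1719796/73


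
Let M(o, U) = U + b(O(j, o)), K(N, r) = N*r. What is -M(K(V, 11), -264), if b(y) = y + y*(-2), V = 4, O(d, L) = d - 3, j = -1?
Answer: 260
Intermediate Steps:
O(d, L) = -3 + d
b(y) = -y (b(y) = y - 2*y = -y)
M(o, U) = 4 + U (M(o, U) = U - (-3 - 1) = U - 1*(-4) = U + 4 = 4 + U)
-M(K(V, 11), -264) = -(4 - 264) = -1*(-260) = 260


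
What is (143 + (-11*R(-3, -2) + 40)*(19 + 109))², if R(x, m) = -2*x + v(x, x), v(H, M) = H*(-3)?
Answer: 251444449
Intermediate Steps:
v(H, M) = -3*H
R(x, m) = -5*x (R(x, m) = -2*x - 3*x = -5*x)
(143 + (-11*R(-3, -2) + 40)*(19 + 109))² = (143 + (-(-55)*(-3) + 40)*(19 + 109))² = (143 + (-11*15 + 40)*128)² = (143 + (-165 + 40)*128)² = (143 - 125*128)² = (143 - 16000)² = (-15857)² = 251444449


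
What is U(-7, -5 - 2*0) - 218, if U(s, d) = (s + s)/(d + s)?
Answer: -1301/6 ≈ -216.83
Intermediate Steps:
U(s, d) = 2*s/(d + s) (U(s, d) = (2*s)/(d + s) = 2*s/(d + s))
U(-7, -5 - 2*0) - 218 = 2*(-7)/((-5 - 2*0) - 7) - 218 = 2*(-7)/((-5 + 0) - 7) - 218 = 2*(-7)/(-5 - 7) - 218 = 2*(-7)/(-12) - 218 = 2*(-7)*(-1/12) - 218 = 7/6 - 218 = -1301/6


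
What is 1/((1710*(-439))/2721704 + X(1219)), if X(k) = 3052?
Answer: 1360852/4152944959 ≈ 0.00032768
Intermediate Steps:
1/((1710*(-439))/2721704 + X(1219)) = 1/((1710*(-439))/2721704 + 3052) = 1/(-750690*1/2721704 + 3052) = 1/(-375345/1360852 + 3052) = 1/(4152944959/1360852) = 1360852/4152944959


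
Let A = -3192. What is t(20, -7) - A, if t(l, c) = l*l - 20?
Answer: 3572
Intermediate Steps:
t(l, c) = -20 + l² (t(l, c) = l² - 20 = -20 + l²)
t(20, -7) - A = (-20 + 20²) - 1*(-3192) = (-20 + 400) + 3192 = 380 + 3192 = 3572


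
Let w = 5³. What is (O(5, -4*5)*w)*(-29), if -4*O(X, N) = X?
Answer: 18125/4 ≈ 4531.3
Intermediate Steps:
O(X, N) = -X/4
w = 125
(O(5, -4*5)*w)*(-29) = (-¼*5*125)*(-29) = -5/4*125*(-29) = -625/4*(-29) = 18125/4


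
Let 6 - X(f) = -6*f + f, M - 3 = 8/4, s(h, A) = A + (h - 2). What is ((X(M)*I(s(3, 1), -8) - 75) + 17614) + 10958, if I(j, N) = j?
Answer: 28559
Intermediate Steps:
s(h, A) = -2 + A + h (s(h, A) = A + (-2 + h) = -2 + A + h)
M = 5 (M = 3 + 8/4 = 3 + 8*(¼) = 3 + 2 = 5)
X(f) = 6 + 5*f (X(f) = 6 - (-6*f + f) = 6 - (-5)*f = 6 + 5*f)
((X(M)*I(s(3, 1), -8) - 75) + 17614) + 10958 = (((6 + 5*5)*(-2 + 1 + 3) - 75) + 17614) + 10958 = (((6 + 25)*2 - 75) + 17614) + 10958 = ((31*2 - 75) + 17614) + 10958 = ((62 - 75) + 17614) + 10958 = (-13 + 17614) + 10958 = 17601 + 10958 = 28559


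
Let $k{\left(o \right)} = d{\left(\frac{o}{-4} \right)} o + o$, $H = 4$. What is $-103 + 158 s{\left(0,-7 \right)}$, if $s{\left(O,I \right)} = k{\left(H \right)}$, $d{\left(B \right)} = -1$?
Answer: $-103$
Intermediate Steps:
$k{\left(o \right)} = 0$ ($k{\left(o \right)} = - o + o = 0$)
$s{\left(O,I \right)} = 0$
$-103 + 158 s{\left(0,-7 \right)} = -103 + 158 \cdot 0 = -103 + 0 = -103$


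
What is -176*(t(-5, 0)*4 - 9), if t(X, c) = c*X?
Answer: 1584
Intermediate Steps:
t(X, c) = X*c
-176*(t(-5, 0)*4 - 9) = -176*(-5*0*4 - 9) = -176*(0*4 - 9) = -176*(0 - 9) = -176*(-9) = 1584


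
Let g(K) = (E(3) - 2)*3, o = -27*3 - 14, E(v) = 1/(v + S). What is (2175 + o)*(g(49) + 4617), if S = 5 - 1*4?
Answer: 9592440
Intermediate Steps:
S = 1 (S = 5 - 4 = 1)
E(v) = 1/(1 + v) (E(v) = 1/(v + 1) = 1/(1 + v))
o = -95 (o = -81 - 14 = -95)
g(K) = -21/4 (g(K) = (1/(1 + 3) - 2)*3 = (1/4 - 2)*3 = (¼ - 2)*3 = -7/4*3 = -21/4)
(2175 + o)*(g(49) + 4617) = (2175 - 95)*(-21/4 + 4617) = 2080*(18447/4) = 9592440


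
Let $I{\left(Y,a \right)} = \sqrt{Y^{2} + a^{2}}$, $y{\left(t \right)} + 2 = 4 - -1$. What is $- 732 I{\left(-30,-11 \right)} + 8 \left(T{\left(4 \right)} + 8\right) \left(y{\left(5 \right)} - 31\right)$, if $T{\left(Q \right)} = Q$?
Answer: $-2688 - 732 \sqrt{1021} \approx -26078.0$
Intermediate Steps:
$y{\left(t \right)} = 3$ ($y{\left(t \right)} = -2 + \left(4 - -1\right) = -2 + \left(4 + 1\right) = -2 + 5 = 3$)
$- 732 I{\left(-30,-11 \right)} + 8 \left(T{\left(4 \right)} + 8\right) \left(y{\left(5 \right)} - 31\right) = - 732 \sqrt{\left(-30\right)^{2} + \left(-11\right)^{2}} + 8 \left(4 + 8\right) \left(3 - 31\right) = - 732 \sqrt{900 + 121} + 8 \cdot 12 \left(-28\right) = - 732 \sqrt{1021} + 8 \left(-336\right) = - 732 \sqrt{1021} - 2688 = -2688 - 732 \sqrt{1021}$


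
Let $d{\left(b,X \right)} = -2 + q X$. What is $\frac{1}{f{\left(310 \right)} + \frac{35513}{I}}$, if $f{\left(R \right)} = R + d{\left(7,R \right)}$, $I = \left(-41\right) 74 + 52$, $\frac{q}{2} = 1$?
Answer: $\frac{2982}{2731783} \approx 0.0010916$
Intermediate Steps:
$q = 2$ ($q = 2 \cdot 1 = 2$)
$I = -2982$ ($I = -3034 + 52 = -2982$)
$d{\left(b,X \right)} = -2 + 2 X$
$f{\left(R \right)} = -2 + 3 R$ ($f{\left(R \right)} = R + \left(-2 + 2 R\right) = -2 + 3 R$)
$\frac{1}{f{\left(310 \right)} + \frac{35513}{I}} = \frac{1}{\left(-2 + 3 \cdot 310\right) + \frac{35513}{-2982}} = \frac{1}{\left(-2 + 930\right) + 35513 \left(- \frac{1}{2982}\right)} = \frac{1}{928 - \frac{35513}{2982}} = \frac{1}{\frac{2731783}{2982}} = \frac{2982}{2731783}$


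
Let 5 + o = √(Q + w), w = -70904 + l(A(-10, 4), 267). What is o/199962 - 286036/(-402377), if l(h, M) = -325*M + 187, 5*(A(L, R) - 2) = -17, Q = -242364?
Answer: 57194318747/80460109674 + 2*I*√24991/99981 ≈ 0.71084 + 0.0031623*I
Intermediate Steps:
A(L, R) = -7/5 (A(L, R) = 2 + (⅕)*(-17) = 2 - 17/5 = -7/5)
l(h, M) = 187 - 325*M
w = -157492 (w = -70904 + (187 - 325*267) = -70904 + (187 - 86775) = -70904 - 86588 = -157492)
o = -5 + 4*I*√24991 (o = -5 + √(-242364 - 157492) = -5 + √(-399856) = -5 + 4*I*√24991 ≈ -5.0 + 632.34*I)
o/199962 - 286036/(-402377) = (-5 + 4*I*√24991)/199962 - 286036/(-402377) = (-5 + 4*I*√24991)*(1/199962) - 286036*(-1/402377) = (-5/199962 + 2*I*√24991/99981) + 286036/402377 = 57194318747/80460109674 + 2*I*√24991/99981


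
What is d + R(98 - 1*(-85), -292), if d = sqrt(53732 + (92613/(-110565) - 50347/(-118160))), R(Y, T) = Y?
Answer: 183 + sqrt(523945719307699)/98748 ≈ 414.80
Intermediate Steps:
d = sqrt(523945719307699)/98748 (d = sqrt(53732 + (92613*(-1/110565) - 50347*(-1/118160))) = sqrt(53732 + (-30871/36855 + 50347/118160)) = sqrt(53732 - 1463003/3554928) = sqrt(191011928293/3554928) = sqrt(523945719307699)/98748 ≈ 231.80)
d + R(98 - 1*(-85), -292) = sqrt(523945719307699)/98748 + (98 - 1*(-85)) = sqrt(523945719307699)/98748 + (98 + 85) = sqrt(523945719307699)/98748 + 183 = 183 + sqrt(523945719307699)/98748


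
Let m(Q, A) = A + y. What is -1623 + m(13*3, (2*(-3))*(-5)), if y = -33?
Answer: -1626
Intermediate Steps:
m(Q, A) = -33 + A (m(Q, A) = A - 33 = -33 + A)
-1623 + m(13*3, (2*(-3))*(-5)) = -1623 + (-33 + (2*(-3))*(-5)) = -1623 + (-33 - 6*(-5)) = -1623 + (-33 + 30) = -1623 - 3 = -1626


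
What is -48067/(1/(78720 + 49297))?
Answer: -6153393139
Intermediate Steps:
-48067/(1/(78720 + 49297)) = -48067/(1/128017) = -48067/1/128017 = -48067*128017 = -6153393139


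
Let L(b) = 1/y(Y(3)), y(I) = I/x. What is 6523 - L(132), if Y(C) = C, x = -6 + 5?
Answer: 19570/3 ≈ 6523.3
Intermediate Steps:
x = -1
y(I) = -I (y(I) = I/(-1) = I*(-1) = -I)
L(b) = -⅓ (L(b) = 1/(-1*3) = 1/(-3) = -⅓)
6523 - L(132) = 6523 - 1*(-⅓) = 6523 + ⅓ = 19570/3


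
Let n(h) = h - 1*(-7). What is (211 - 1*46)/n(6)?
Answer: 165/13 ≈ 12.692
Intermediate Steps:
n(h) = 7 + h (n(h) = h + 7 = 7 + h)
(211 - 1*46)/n(6) = (211 - 1*46)/(7 + 6) = (211 - 46)/13 = 165*(1/13) = 165/13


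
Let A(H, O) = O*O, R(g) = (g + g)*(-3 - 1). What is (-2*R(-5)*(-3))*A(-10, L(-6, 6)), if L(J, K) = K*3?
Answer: 77760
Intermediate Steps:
R(g) = -8*g (R(g) = (2*g)*(-4) = -8*g)
L(J, K) = 3*K
A(H, O) = O**2
(-2*R(-5)*(-3))*A(-10, L(-6, 6)) = (-(-16)*(-5)*(-3))*(3*6)**2 = (-2*40*(-3))*18**2 = -80*(-3)*324 = 240*324 = 77760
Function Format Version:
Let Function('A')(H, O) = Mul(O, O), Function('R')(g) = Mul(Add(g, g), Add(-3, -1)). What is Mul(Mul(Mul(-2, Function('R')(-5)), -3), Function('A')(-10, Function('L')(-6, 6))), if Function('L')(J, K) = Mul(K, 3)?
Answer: 77760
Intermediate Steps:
Function('R')(g) = Mul(-8, g) (Function('R')(g) = Mul(Mul(2, g), -4) = Mul(-8, g))
Function('L')(J, K) = Mul(3, K)
Function('A')(H, O) = Pow(O, 2)
Mul(Mul(Mul(-2, Function('R')(-5)), -3), Function('A')(-10, Function('L')(-6, 6))) = Mul(Mul(Mul(-2, Mul(-8, -5)), -3), Pow(Mul(3, 6), 2)) = Mul(Mul(Mul(-2, 40), -3), Pow(18, 2)) = Mul(Mul(-80, -3), 324) = Mul(240, 324) = 77760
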